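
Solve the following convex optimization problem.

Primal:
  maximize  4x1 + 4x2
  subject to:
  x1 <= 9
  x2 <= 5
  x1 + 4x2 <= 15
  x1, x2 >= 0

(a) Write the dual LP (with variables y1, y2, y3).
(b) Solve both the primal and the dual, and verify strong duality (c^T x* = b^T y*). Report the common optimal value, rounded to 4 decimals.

The standard primal-dual pair for 'max c^T x s.t. A x <= b, x >= 0' is:
  Dual:  min b^T y  s.t.  A^T y >= c,  y >= 0.

So the dual LP is:
  minimize  9y1 + 5y2 + 15y3
  subject to:
    y1 + y3 >= 4
    y2 + 4y3 >= 4
    y1, y2, y3 >= 0

Solving the primal: x* = (9, 1.5).
  primal value c^T x* = 42.
Solving the dual: y* = (3, 0, 1).
  dual value b^T y* = 42.
Strong duality: c^T x* = b^T y*. Confirmed.

42


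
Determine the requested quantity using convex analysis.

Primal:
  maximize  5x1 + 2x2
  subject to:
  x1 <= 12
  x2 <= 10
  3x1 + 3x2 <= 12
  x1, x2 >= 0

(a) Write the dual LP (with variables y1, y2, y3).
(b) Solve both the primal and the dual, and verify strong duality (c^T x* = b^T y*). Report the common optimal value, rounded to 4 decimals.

The standard primal-dual pair for 'max c^T x s.t. A x <= b, x >= 0' is:
  Dual:  min b^T y  s.t.  A^T y >= c,  y >= 0.

So the dual LP is:
  minimize  12y1 + 10y2 + 12y3
  subject to:
    y1 + 3y3 >= 5
    y2 + 3y3 >= 2
    y1, y2, y3 >= 0

Solving the primal: x* = (4, 0).
  primal value c^T x* = 20.
Solving the dual: y* = (0, 0, 1.6667).
  dual value b^T y* = 20.
Strong duality: c^T x* = b^T y*. Confirmed.

20


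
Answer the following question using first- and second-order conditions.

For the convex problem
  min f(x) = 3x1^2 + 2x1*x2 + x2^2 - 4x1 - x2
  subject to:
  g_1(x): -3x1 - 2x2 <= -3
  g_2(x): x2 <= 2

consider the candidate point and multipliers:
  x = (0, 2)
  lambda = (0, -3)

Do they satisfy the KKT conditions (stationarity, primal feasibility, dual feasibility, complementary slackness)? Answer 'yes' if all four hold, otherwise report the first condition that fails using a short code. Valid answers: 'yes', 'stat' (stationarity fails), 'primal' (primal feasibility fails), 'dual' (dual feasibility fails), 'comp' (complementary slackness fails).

Gradient of f: grad f(x) = Q x + c = (0, 3)
Constraint values g_i(x) = a_i^T x - b_i:
  g_1((0, 2)) = -1
  g_2((0, 2)) = 0
Stationarity residual: grad f(x) + sum_i lambda_i a_i = (0, 0)
  -> stationarity OK
Primal feasibility (all g_i <= 0): OK
Dual feasibility (all lambda_i >= 0): FAILS
Complementary slackness (lambda_i * g_i(x) = 0 for all i): OK

Verdict: the first failing condition is dual_feasibility -> dual.

dual


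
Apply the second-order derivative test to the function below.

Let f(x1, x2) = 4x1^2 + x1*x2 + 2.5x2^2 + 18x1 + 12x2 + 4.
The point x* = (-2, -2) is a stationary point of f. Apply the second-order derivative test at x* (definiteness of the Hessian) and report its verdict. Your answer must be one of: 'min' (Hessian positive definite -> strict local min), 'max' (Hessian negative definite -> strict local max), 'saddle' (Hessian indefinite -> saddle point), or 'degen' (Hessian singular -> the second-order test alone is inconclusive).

Compute the Hessian H = grad^2 f:
  H = [[8, 1], [1, 5]]
Verify stationarity: grad f(x*) = H x* + g = (0, 0).
Eigenvalues of H: 4.6972, 8.3028.
Both eigenvalues > 0, so H is positive definite -> x* is a strict local min.

min


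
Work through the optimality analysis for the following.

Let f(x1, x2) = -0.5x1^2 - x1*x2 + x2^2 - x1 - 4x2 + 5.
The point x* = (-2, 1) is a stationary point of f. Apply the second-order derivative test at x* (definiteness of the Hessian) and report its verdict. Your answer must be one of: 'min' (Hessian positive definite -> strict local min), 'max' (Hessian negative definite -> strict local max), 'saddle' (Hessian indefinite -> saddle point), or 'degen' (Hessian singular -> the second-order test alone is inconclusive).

Compute the Hessian H = grad^2 f:
  H = [[-1, -1], [-1, 2]]
Verify stationarity: grad f(x*) = H x* + g = (0, 0).
Eigenvalues of H: -1.3028, 2.3028.
Eigenvalues have mixed signs, so H is indefinite -> x* is a saddle point.

saddle


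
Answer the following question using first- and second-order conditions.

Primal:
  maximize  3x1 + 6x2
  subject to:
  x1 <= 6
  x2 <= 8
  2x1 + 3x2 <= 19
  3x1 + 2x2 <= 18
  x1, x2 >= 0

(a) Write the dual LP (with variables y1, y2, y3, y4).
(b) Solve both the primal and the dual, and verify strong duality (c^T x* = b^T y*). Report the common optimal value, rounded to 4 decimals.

The standard primal-dual pair for 'max c^T x s.t. A x <= b, x >= 0' is:
  Dual:  min b^T y  s.t.  A^T y >= c,  y >= 0.

So the dual LP is:
  minimize  6y1 + 8y2 + 19y3 + 18y4
  subject to:
    y1 + 2y3 + 3y4 >= 3
    y2 + 3y3 + 2y4 >= 6
    y1, y2, y3, y4 >= 0

Solving the primal: x* = (0, 6.3333).
  primal value c^T x* = 38.
Solving the dual: y* = (0, 0, 2, 0).
  dual value b^T y* = 38.
Strong duality: c^T x* = b^T y*. Confirmed.

38


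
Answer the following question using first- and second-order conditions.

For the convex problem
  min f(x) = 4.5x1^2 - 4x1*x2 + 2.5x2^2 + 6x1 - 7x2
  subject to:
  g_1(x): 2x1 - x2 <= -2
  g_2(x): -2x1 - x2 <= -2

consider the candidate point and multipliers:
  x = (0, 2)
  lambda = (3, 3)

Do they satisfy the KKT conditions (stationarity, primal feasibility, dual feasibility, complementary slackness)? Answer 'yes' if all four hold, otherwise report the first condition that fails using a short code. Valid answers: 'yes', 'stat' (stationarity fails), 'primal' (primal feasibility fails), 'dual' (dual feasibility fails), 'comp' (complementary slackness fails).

Gradient of f: grad f(x) = Q x + c = (-2, 3)
Constraint values g_i(x) = a_i^T x - b_i:
  g_1((0, 2)) = 0
  g_2((0, 2)) = 0
Stationarity residual: grad f(x) + sum_i lambda_i a_i = (-2, -3)
  -> stationarity FAILS
Primal feasibility (all g_i <= 0): OK
Dual feasibility (all lambda_i >= 0): OK
Complementary slackness (lambda_i * g_i(x) = 0 for all i): OK

Verdict: the first failing condition is stationarity -> stat.

stat


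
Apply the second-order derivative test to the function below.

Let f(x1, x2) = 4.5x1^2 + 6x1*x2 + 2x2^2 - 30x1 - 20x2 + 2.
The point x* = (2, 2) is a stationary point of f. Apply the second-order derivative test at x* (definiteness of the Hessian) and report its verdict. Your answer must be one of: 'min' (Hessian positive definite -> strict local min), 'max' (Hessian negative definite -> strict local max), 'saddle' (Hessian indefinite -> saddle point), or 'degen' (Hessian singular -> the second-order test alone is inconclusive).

Compute the Hessian H = grad^2 f:
  H = [[9, 6], [6, 4]]
Verify stationarity: grad f(x*) = H x* + g = (0, 0).
Eigenvalues of H: 0, 13.
H has a zero eigenvalue (singular; positive semidefinite but not definite), so H is neither positive definite, negative definite, nor indefinite. The second-order test alone is inconclusive -> degen.
(Indeed, f is constant along the null direction of H through x*, so x* is not a strict local extremum.)

degen


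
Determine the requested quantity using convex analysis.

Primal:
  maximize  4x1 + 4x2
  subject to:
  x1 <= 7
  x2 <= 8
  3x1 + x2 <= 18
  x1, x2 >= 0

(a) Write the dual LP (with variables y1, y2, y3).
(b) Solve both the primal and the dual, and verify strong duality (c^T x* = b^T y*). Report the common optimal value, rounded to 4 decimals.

The standard primal-dual pair for 'max c^T x s.t. A x <= b, x >= 0' is:
  Dual:  min b^T y  s.t.  A^T y >= c,  y >= 0.

So the dual LP is:
  minimize  7y1 + 8y2 + 18y3
  subject to:
    y1 + 3y3 >= 4
    y2 + y3 >= 4
    y1, y2, y3 >= 0

Solving the primal: x* = (3.3333, 8).
  primal value c^T x* = 45.3333.
Solving the dual: y* = (0, 2.6667, 1.3333).
  dual value b^T y* = 45.3333.
Strong duality: c^T x* = b^T y*. Confirmed.

45.3333


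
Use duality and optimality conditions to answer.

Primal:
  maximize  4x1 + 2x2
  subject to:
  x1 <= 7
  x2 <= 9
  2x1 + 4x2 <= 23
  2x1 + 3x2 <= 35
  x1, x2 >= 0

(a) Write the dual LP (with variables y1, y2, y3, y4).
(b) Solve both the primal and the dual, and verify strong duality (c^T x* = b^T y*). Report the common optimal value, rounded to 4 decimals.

The standard primal-dual pair for 'max c^T x s.t. A x <= b, x >= 0' is:
  Dual:  min b^T y  s.t.  A^T y >= c,  y >= 0.

So the dual LP is:
  minimize  7y1 + 9y2 + 23y3 + 35y4
  subject to:
    y1 + 2y3 + 2y4 >= 4
    y2 + 4y3 + 3y4 >= 2
    y1, y2, y3, y4 >= 0

Solving the primal: x* = (7, 2.25).
  primal value c^T x* = 32.5.
Solving the dual: y* = (3, 0, 0.5, 0).
  dual value b^T y* = 32.5.
Strong duality: c^T x* = b^T y*. Confirmed.

32.5


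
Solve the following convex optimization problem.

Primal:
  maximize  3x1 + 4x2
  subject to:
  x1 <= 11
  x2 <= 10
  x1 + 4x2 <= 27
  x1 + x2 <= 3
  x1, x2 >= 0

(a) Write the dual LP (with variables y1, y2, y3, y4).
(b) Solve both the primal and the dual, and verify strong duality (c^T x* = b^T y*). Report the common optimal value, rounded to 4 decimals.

The standard primal-dual pair for 'max c^T x s.t. A x <= b, x >= 0' is:
  Dual:  min b^T y  s.t.  A^T y >= c,  y >= 0.

So the dual LP is:
  minimize  11y1 + 10y2 + 27y3 + 3y4
  subject to:
    y1 + y3 + y4 >= 3
    y2 + 4y3 + y4 >= 4
    y1, y2, y3, y4 >= 0

Solving the primal: x* = (0, 3).
  primal value c^T x* = 12.
Solving the dual: y* = (0, 0, 0, 4).
  dual value b^T y* = 12.
Strong duality: c^T x* = b^T y*. Confirmed.

12


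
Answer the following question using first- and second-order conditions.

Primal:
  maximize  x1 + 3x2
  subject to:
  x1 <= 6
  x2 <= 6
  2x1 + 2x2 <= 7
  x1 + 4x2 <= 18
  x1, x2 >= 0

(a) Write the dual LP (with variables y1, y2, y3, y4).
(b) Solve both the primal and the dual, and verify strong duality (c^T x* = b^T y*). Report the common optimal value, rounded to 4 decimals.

The standard primal-dual pair for 'max c^T x s.t. A x <= b, x >= 0' is:
  Dual:  min b^T y  s.t.  A^T y >= c,  y >= 0.

So the dual LP is:
  minimize  6y1 + 6y2 + 7y3 + 18y4
  subject to:
    y1 + 2y3 + y4 >= 1
    y2 + 2y3 + 4y4 >= 3
    y1, y2, y3, y4 >= 0

Solving the primal: x* = (0, 3.5).
  primal value c^T x* = 10.5.
Solving the dual: y* = (0, 0, 1.5, 0).
  dual value b^T y* = 10.5.
Strong duality: c^T x* = b^T y*. Confirmed.

10.5


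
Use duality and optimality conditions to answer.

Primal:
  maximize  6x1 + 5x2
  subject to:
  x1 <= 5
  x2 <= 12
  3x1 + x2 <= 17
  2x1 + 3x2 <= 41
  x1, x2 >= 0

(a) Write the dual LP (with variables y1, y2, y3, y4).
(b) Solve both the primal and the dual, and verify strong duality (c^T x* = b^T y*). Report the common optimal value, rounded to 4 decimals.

The standard primal-dual pair for 'max c^T x s.t. A x <= b, x >= 0' is:
  Dual:  min b^T y  s.t.  A^T y >= c,  y >= 0.

So the dual LP is:
  minimize  5y1 + 12y2 + 17y3 + 41y4
  subject to:
    y1 + 3y3 + 2y4 >= 6
    y2 + y3 + 3y4 >= 5
    y1, y2, y3, y4 >= 0

Solving the primal: x* = (1.6667, 12).
  primal value c^T x* = 70.
Solving the dual: y* = (0, 3, 2, 0).
  dual value b^T y* = 70.
Strong duality: c^T x* = b^T y*. Confirmed.

70


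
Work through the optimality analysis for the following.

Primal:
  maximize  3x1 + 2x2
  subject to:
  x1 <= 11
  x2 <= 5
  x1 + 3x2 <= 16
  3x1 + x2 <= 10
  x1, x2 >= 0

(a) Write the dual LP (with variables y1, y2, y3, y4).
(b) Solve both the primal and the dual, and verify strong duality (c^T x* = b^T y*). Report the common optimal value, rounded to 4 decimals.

The standard primal-dual pair for 'max c^T x s.t. A x <= b, x >= 0' is:
  Dual:  min b^T y  s.t.  A^T y >= c,  y >= 0.

So the dual LP is:
  minimize  11y1 + 5y2 + 16y3 + 10y4
  subject to:
    y1 + y3 + 3y4 >= 3
    y2 + 3y3 + y4 >= 2
    y1, y2, y3, y4 >= 0

Solving the primal: x* = (1.75, 4.75).
  primal value c^T x* = 14.75.
Solving the dual: y* = (0, 0, 0.375, 0.875).
  dual value b^T y* = 14.75.
Strong duality: c^T x* = b^T y*. Confirmed.

14.75


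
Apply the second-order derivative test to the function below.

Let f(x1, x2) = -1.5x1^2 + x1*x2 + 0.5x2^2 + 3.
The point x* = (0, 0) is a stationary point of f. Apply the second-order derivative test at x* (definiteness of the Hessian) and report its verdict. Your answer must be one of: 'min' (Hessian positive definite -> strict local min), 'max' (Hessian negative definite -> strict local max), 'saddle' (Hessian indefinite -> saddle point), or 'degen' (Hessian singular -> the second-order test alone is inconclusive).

Compute the Hessian H = grad^2 f:
  H = [[-3, 1], [1, 1]]
Verify stationarity: grad f(x*) = H x* + g = (0, 0).
Eigenvalues of H: -3.2361, 1.2361.
Eigenvalues have mixed signs, so H is indefinite -> x* is a saddle point.

saddle


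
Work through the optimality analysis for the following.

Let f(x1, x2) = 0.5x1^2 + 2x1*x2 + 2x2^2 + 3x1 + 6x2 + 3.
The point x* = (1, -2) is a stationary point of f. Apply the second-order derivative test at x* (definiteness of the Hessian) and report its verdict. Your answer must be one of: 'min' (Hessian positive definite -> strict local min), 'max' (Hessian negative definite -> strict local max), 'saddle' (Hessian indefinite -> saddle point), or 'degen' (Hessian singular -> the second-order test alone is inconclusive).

Compute the Hessian H = grad^2 f:
  H = [[1, 2], [2, 4]]
Verify stationarity: grad f(x*) = H x* + g = (0, 0).
Eigenvalues of H: 0, 5.
H has a zero eigenvalue (singular; positive semidefinite but not definite), so H is neither positive definite, negative definite, nor indefinite. The second-order test alone is inconclusive -> degen.
(Indeed, f is constant along the null direction of H through x*, so x* is not a strict local extremum.)

degen


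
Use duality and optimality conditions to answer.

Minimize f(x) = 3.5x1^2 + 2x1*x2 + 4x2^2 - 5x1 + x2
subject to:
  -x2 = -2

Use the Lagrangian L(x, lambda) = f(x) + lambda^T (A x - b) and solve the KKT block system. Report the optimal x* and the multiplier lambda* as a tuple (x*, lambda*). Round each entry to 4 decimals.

Form the Lagrangian:
  L(x, lambda) = (1/2) x^T Q x + c^T x + lambda^T (A x - b)
Stationarity (grad_x L = 0): Q x + c + A^T lambda = 0.
Primal feasibility: A x = b.

This gives the KKT block system:
  [ Q   A^T ] [ x     ]   [-c ]
  [ A    0  ] [ lambda ] = [ b ]

Solving the linear system:
  x*      = (0.1429, 2)
  lambda* = (17.2857)
  f(x*)   = 17.9286

x* = (0.1429, 2), lambda* = (17.2857)


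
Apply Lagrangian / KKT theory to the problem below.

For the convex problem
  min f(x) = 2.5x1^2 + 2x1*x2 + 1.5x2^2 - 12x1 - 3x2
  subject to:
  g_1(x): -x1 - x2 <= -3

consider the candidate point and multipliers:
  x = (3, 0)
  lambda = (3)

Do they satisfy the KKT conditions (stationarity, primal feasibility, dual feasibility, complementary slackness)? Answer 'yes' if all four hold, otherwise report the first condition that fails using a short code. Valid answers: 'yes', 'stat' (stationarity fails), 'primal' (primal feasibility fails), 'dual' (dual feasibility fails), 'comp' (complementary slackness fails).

Gradient of f: grad f(x) = Q x + c = (3, 3)
Constraint values g_i(x) = a_i^T x - b_i:
  g_1((3, 0)) = 0
Stationarity residual: grad f(x) + sum_i lambda_i a_i = (0, 0)
  -> stationarity OK
Primal feasibility (all g_i <= 0): OK
Dual feasibility (all lambda_i >= 0): OK
Complementary slackness (lambda_i * g_i(x) = 0 for all i): OK

Verdict: yes, KKT holds.

yes


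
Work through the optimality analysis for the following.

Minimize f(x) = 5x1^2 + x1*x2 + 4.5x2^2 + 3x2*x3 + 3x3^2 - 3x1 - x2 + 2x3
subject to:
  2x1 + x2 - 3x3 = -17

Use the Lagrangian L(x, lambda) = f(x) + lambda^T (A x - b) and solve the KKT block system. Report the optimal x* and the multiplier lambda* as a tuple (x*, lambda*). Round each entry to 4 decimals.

Form the Lagrangian:
  L(x, lambda) = (1/2) x^T Q x + c^T x + lambda^T (A x - b)
Stationarity (grad_x L = 0): Q x + c + A^T lambda = 0.
Primal feasibility: A x = b.

This gives the KKT block system:
  [ Q   A^T ] [ x     ]   [-c ]
  [ A    0  ] [ lambda ] = [ b ]

Solving the linear system:
  x*      = (-0.9587, -2.0439, 4.3463)
  lambda* = (7.3152)
  f(x*)   = 68.9858

x* = (-0.9587, -2.0439, 4.3463), lambda* = (7.3152)


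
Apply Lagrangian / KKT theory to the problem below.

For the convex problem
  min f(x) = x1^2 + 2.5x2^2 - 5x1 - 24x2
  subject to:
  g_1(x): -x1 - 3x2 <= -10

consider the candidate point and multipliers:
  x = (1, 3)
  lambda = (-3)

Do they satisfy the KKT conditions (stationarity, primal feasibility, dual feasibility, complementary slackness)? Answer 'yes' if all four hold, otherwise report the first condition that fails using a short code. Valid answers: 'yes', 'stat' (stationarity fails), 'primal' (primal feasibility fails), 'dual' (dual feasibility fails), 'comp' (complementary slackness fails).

Gradient of f: grad f(x) = Q x + c = (-3, -9)
Constraint values g_i(x) = a_i^T x - b_i:
  g_1((1, 3)) = 0
Stationarity residual: grad f(x) + sum_i lambda_i a_i = (0, 0)
  -> stationarity OK
Primal feasibility (all g_i <= 0): OK
Dual feasibility (all lambda_i >= 0): FAILS
Complementary slackness (lambda_i * g_i(x) = 0 for all i): OK

Verdict: the first failing condition is dual_feasibility -> dual.

dual


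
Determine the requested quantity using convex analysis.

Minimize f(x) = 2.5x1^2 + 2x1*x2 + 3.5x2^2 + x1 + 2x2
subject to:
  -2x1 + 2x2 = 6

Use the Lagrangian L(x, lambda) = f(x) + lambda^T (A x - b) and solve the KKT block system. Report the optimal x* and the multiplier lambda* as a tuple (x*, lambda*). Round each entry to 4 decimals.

Form the Lagrangian:
  L(x, lambda) = (1/2) x^T Q x + c^T x + lambda^T (A x - b)
Stationarity (grad_x L = 0): Q x + c + A^T lambda = 0.
Primal feasibility: A x = b.

This gives the KKT block system:
  [ Q   A^T ] [ x     ]   [-c ]
  [ A    0  ] [ lambda ] = [ b ]

Solving the linear system:
  x*      = (-1.875, 1.125)
  lambda* = (-3.0625)
  f(x*)   = 9.375

x* = (-1.875, 1.125), lambda* = (-3.0625)


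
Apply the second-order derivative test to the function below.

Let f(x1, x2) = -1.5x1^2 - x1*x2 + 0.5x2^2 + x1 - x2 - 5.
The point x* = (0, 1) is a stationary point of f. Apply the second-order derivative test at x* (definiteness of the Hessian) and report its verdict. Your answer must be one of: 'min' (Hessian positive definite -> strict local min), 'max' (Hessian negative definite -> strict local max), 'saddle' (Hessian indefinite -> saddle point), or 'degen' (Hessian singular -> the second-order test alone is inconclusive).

Compute the Hessian H = grad^2 f:
  H = [[-3, -1], [-1, 1]]
Verify stationarity: grad f(x*) = H x* + g = (0, 0).
Eigenvalues of H: -3.2361, 1.2361.
Eigenvalues have mixed signs, so H is indefinite -> x* is a saddle point.

saddle


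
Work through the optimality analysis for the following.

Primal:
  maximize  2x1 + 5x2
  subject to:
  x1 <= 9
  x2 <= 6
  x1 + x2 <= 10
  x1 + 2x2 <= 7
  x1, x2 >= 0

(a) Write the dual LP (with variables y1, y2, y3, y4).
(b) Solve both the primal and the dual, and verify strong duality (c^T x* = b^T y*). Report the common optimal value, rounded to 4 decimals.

The standard primal-dual pair for 'max c^T x s.t. A x <= b, x >= 0' is:
  Dual:  min b^T y  s.t.  A^T y >= c,  y >= 0.

So the dual LP is:
  minimize  9y1 + 6y2 + 10y3 + 7y4
  subject to:
    y1 + y3 + y4 >= 2
    y2 + y3 + 2y4 >= 5
    y1, y2, y3, y4 >= 0

Solving the primal: x* = (0, 3.5).
  primal value c^T x* = 17.5.
Solving the dual: y* = (0, 0, 0, 2.5).
  dual value b^T y* = 17.5.
Strong duality: c^T x* = b^T y*. Confirmed.

17.5


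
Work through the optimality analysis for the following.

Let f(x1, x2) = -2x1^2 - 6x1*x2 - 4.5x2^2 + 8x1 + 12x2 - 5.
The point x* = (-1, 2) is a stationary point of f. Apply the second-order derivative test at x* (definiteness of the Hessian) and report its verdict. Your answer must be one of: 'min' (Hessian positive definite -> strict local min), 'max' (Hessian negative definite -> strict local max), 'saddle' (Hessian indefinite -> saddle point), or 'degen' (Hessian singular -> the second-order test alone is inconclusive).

Compute the Hessian H = grad^2 f:
  H = [[-4, -6], [-6, -9]]
Verify stationarity: grad f(x*) = H x* + g = (0, 0).
Eigenvalues of H: -13, 0.
H has a zero eigenvalue (singular; negative semidefinite but not definite), so H is neither positive definite, negative definite, nor indefinite. The second-order test alone is inconclusive -> degen.
(Indeed, f is constant along the null direction of H through x*, so x* is not a strict local extremum.)

degen


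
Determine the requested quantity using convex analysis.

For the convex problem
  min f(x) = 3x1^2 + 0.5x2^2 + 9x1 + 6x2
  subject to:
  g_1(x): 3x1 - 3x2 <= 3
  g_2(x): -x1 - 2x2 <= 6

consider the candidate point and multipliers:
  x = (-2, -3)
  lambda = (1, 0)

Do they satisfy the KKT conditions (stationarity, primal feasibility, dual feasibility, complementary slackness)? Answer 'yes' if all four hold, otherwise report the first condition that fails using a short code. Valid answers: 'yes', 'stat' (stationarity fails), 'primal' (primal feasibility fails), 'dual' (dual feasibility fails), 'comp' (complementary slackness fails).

Gradient of f: grad f(x) = Q x + c = (-3, 3)
Constraint values g_i(x) = a_i^T x - b_i:
  g_1((-2, -3)) = 0
  g_2((-2, -3)) = 2
Stationarity residual: grad f(x) + sum_i lambda_i a_i = (0, 0)
  -> stationarity OK
Primal feasibility (all g_i <= 0): FAILS
Dual feasibility (all lambda_i >= 0): OK
Complementary slackness (lambda_i * g_i(x) = 0 for all i): OK

Verdict: the first failing condition is primal_feasibility -> primal.

primal


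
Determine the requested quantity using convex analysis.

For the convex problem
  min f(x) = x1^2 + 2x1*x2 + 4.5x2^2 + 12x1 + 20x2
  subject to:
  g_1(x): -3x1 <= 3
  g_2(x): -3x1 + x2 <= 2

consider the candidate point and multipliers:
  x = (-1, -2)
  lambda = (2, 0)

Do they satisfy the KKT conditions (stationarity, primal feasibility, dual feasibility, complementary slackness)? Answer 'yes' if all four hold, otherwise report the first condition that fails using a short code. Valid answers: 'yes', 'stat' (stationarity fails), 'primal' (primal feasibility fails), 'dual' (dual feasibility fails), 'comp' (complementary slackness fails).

Gradient of f: grad f(x) = Q x + c = (6, 0)
Constraint values g_i(x) = a_i^T x - b_i:
  g_1((-1, -2)) = 0
  g_2((-1, -2)) = -1
Stationarity residual: grad f(x) + sum_i lambda_i a_i = (0, 0)
  -> stationarity OK
Primal feasibility (all g_i <= 0): OK
Dual feasibility (all lambda_i >= 0): OK
Complementary slackness (lambda_i * g_i(x) = 0 for all i): OK

Verdict: yes, KKT holds.

yes


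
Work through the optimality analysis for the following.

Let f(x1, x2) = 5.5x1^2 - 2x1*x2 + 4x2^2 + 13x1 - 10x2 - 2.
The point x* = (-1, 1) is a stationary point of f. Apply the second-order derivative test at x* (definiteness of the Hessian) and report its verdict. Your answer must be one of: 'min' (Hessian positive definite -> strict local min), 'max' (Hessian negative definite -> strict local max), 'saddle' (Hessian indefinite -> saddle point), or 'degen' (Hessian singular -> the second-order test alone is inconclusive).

Compute the Hessian H = grad^2 f:
  H = [[11, -2], [-2, 8]]
Verify stationarity: grad f(x*) = H x* + g = (0, 0).
Eigenvalues of H: 7, 12.
Both eigenvalues > 0, so H is positive definite -> x* is a strict local min.

min


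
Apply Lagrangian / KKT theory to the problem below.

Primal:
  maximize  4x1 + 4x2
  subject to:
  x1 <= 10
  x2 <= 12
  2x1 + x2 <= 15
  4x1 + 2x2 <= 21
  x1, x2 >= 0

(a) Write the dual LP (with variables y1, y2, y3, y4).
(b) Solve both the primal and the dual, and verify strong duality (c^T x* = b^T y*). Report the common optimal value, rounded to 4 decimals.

The standard primal-dual pair for 'max c^T x s.t. A x <= b, x >= 0' is:
  Dual:  min b^T y  s.t.  A^T y >= c,  y >= 0.

So the dual LP is:
  minimize  10y1 + 12y2 + 15y3 + 21y4
  subject to:
    y1 + 2y3 + 4y4 >= 4
    y2 + y3 + 2y4 >= 4
    y1, y2, y3, y4 >= 0

Solving the primal: x* = (0, 10.5).
  primal value c^T x* = 42.
Solving the dual: y* = (0, 0, 0, 2).
  dual value b^T y* = 42.
Strong duality: c^T x* = b^T y*. Confirmed.

42


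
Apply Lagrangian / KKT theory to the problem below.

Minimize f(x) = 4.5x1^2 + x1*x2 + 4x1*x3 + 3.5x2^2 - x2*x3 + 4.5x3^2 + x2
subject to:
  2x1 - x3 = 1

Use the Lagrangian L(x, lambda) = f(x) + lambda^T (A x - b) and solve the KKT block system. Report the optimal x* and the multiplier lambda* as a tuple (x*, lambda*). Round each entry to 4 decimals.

Form the Lagrangian:
  L(x, lambda) = (1/2) x^T Q x + c^T x + lambda^T (A x - b)
Stationarity (grad_x L = 0): Q x + c + A^T lambda = 0.
Primal feasibility: A x = b.

This gives the KKT block system:
  [ Q   A^T ] [ x     ]   [-c ]
  [ A    0  ] [ lambda ] = [ b ]

Solving the linear system:
  x*      = (0.3568, -0.2347, -0.2864)
  lambda* = (-0.9155)
  f(x*)   = 0.3404

x* = (0.3568, -0.2347, -0.2864), lambda* = (-0.9155)


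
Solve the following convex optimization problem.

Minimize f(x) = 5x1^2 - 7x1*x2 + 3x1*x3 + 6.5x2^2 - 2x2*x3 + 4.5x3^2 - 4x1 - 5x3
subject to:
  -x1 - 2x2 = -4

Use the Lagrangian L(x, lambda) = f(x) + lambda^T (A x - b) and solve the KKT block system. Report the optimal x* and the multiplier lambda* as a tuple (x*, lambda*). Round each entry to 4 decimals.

Form the Lagrangian:
  L(x, lambda) = (1/2) x^T Q x + c^T x + lambda^T (A x - b)
Stationarity (grad_x L = 0): Q x + c + A^T lambda = 0.
Primal feasibility: A x = b.

This gives the KKT block system:
  [ Q   A^T ] [ x     ]   [-c ]
  [ A    0  ] [ lambda ] = [ b ]

Solving the linear system:
  x*      = (1.4617, 1.2692, 0.3504)
  lambda* = (2.7835)
  f(x*)   = 1.7677

x* = (1.4617, 1.2692, 0.3504), lambda* = (2.7835)


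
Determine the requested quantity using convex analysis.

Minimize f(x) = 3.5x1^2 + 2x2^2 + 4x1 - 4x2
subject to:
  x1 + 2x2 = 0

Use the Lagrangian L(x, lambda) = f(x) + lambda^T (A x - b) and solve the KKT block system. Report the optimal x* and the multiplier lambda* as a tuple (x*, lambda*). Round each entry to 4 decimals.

Form the Lagrangian:
  L(x, lambda) = (1/2) x^T Q x + c^T x + lambda^T (A x - b)
Stationarity (grad_x L = 0): Q x + c + A^T lambda = 0.
Primal feasibility: A x = b.

This gives the KKT block system:
  [ Q   A^T ] [ x     ]   [-c ]
  [ A    0  ] [ lambda ] = [ b ]

Solving the linear system:
  x*      = (-0.75, 0.375)
  lambda* = (1.25)
  f(x*)   = -2.25

x* = (-0.75, 0.375), lambda* = (1.25)


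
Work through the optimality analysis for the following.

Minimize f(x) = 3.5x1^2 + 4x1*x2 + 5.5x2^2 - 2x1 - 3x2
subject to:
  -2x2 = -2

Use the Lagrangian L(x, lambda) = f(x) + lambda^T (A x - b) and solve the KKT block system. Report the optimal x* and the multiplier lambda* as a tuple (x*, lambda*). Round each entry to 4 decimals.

Form the Lagrangian:
  L(x, lambda) = (1/2) x^T Q x + c^T x + lambda^T (A x - b)
Stationarity (grad_x L = 0): Q x + c + A^T lambda = 0.
Primal feasibility: A x = b.

This gives the KKT block system:
  [ Q   A^T ] [ x     ]   [-c ]
  [ A    0  ] [ lambda ] = [ b ]

Solving the linear system:
  x*      = (-0.2857, 1)
  lambda* = (3.4286)
  f(x*)   = 2.2143

x* = (-0.2857, 1), lambda* = (3.4286)


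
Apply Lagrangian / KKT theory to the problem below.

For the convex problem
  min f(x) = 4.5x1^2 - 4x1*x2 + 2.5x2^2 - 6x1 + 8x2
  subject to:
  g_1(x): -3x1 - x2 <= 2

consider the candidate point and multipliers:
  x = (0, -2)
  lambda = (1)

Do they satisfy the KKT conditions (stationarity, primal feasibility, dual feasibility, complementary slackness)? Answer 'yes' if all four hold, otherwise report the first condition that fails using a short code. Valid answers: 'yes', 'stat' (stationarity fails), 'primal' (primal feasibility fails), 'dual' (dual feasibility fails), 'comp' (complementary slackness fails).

Gradient of f: grad f(x) = Q x + c = (2, -2)
Constraint values g_i(x) = a_i^T x - b_i:
  g_1((0, -2)) = 0
Stationarity residual: grad f(x) + sum_i lambda_i a_i = (-1, -3)
  -> stationarity FAILS
Primal feasibility (all g_i <= 0): OK
Dual feasibility (all lambda_i >= 0): OK
Complementary slackness (lambda_i * g_i(x) = 0 for all i): OK

Verdict: the first failing condition is stationarity -> stat.

stat


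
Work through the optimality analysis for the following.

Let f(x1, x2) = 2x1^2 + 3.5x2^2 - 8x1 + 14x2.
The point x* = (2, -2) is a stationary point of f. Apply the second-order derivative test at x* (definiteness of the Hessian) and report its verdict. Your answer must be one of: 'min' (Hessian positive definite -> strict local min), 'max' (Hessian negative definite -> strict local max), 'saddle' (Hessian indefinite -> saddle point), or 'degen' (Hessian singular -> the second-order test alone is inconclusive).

Compute the Hessian H = grad^2 f:
  H = [[4, 0], [0, 7]]
Verify stationarity: grad f(x*) = H x* + g = (0, 0).
Eigenvalues of H: 4, 7.
Both eigenvalues > 0, so H is positive definite -> x* is a strict local min.

min


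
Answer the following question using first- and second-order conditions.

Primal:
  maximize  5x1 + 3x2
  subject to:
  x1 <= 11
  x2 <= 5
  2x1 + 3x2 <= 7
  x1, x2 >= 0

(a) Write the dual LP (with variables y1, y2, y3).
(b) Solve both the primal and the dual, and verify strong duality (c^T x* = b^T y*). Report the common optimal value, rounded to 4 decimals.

The standard primal-dual pair for 'max c^T x s.t. A x <= b, x >= 0' is:
  Dual:  min b^T y  s.t.  A^T y >= c,  y >= 0.

So the dual LP is:
  minimize  11y1 + 5y2 + 7y3
  subject to:
    y1 + 2y3 >= 5
    y2 + 3y3 >= 3
    y1, y2, y3 >= 0

Solving the primal: x* = (3.5, 0).
  primal value c^T x* = 17.5.
Solving the dual: y* = (0, 0, 2.5).
  dual value b^T y* = 17.5.
Strong duality: c^T x* = b^T y*. Confirmed.

17.5


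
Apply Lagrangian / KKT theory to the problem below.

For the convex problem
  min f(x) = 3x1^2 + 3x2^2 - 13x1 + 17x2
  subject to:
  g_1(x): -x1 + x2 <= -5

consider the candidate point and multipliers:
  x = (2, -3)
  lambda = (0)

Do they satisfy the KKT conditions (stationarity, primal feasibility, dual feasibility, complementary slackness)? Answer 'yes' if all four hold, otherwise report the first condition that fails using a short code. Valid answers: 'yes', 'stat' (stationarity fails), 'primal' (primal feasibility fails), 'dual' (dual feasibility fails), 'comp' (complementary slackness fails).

Gradient of f: grad f(x) = Q x + c = (-1, -1)
Constraint values g_i(x) = a_i^T x - b_i:
  g_1((2, -3)) = 0
Stationarity residual: grad f(x) + sum_i lambda_i a_i = (-1, -1)
  -> stationarity FAILS
Primal feasibility (all g_i <= 0): OK
Dual feasibility (all lambda_i >= 0): OK
Complementary slackness (lambda_i * g_i(x) = 0 for all i): OK

Verdict: the first failing condition is stationarity -> stat.

stat


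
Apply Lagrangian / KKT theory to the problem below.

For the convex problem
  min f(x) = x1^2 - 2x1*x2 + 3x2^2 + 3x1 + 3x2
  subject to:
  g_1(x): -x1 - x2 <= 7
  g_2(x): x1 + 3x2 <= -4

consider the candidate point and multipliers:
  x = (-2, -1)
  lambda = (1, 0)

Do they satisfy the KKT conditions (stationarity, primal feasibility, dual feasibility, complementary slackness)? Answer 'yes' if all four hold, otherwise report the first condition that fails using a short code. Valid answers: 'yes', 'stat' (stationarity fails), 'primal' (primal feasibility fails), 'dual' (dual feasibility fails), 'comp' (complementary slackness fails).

Gradient of f: grad f(x) = Q x + c = (1, 1)
Constraint values g_i(x) = a_i^T x - b_i:
  g_1((-2, -1)) = -4
  g_2((-2, -1)) = -1
Stationarity residual: grad f(x) + sum_i lambda_i a_i = (0, 0)
  -> stationarity OK
Primal feasibility (all g_i <= 0): OK
Dual feasibility (all lambda_i >= 0): OK
Complementary slackness (lambda_i * g_i(x) = 0 for all i): FAILS

Verdict: the first failing condition is complementary_slackness -> comp.

comp


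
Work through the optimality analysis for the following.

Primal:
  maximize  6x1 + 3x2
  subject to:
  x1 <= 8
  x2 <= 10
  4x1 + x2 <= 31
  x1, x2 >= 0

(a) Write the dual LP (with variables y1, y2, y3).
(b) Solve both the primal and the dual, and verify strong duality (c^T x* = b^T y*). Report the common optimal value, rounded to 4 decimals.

The standard primal-dual pair for 'max c^T x s.t. A x <= b, x >= 0' is:
  Dual:  min b^T y  s.t.  A^T y >= c,  y >= 0.

So the dual LP is:
  minimize  8y1 + 10y2 + 31y3
  subject to:
    y1 + 4y3 >= 6
    y2 + y3 >= 3
    y1, y2, y3 >= 0

Solving the primal: x* = (5.25, 10).
  primal value c^T x* = 61.5.
Solving the dual: y* = (0, 1.5, 1.5).
  dual value b^T y* = 61.5.
Strong duality: c^T x* = b^T y*. Confirmed.

61.5


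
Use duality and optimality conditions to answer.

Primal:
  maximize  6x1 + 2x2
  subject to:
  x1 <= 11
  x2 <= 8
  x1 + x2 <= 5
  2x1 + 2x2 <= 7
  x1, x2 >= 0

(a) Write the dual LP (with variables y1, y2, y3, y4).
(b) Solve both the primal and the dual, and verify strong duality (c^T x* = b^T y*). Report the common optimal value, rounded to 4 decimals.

The standard primal-dual pair for 'max c^T x s.t. A x <= b, x >= 0' is:
  Dual:  min b^T y  s.t.  A^T y >= c,  y >= 0.

So the dual LP is:
  minimize  11y1 + 8y2 + 5y3 + 7y4
  subject to:
    y1 + y3 + 2y4 >= 6
    y2 + y3 + 2y4 >= 2
    y1, y2, y3, y4 >= 0

Solving the primal: x* = (3.5, 0).
  primal value c^T x* = 21.
Solving the dual: y* = (0, 0, 0, 3).
  dual value b^T y* = 21.
Strong duality: c^T x* = b^T y*. Confirmed.

21


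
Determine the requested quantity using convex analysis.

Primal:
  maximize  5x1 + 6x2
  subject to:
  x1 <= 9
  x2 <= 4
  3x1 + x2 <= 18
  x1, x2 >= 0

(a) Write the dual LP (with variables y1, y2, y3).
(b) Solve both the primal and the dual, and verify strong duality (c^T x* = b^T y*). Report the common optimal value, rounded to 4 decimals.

The standard primal-dual pair for 'max c^T x s.t. A x <= b, x >= 0' is:
  Dual:  min b^T y  s.t.  A^T y >= c,  y >= 0.

So the dual LP is:
  minimize  9y1 + 4y2 + 18y3
  subject to:
    y1 + 3y3 >= 5
    y2 + y3 >= 6
    y1, y2, y3 >= 0

Solving the primal: x* = (4.6667, 4).
  primal value c^T x* = 47.3333.
Solving the dual: y* = (0, 4.3333, 1.6667).
  dual value b^T y* = 47.3333.
Strong duality: c^T x* = b^T y*. Confirmed.

47.3333


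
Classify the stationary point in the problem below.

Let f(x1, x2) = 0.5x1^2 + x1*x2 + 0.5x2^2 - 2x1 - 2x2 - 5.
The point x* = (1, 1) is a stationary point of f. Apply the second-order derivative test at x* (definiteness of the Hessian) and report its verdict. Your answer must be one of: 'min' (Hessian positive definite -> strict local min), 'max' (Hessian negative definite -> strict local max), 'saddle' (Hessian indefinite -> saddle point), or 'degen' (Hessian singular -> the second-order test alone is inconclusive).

Compute the Hessian H = grad^2 f:
  H = [[1, 1], [1, 1]]
Verify stationarity: grad f(x*) = H x* + g = (0, 0).
Eigenvalues of H: 0, 2.
H has a zero eigenvalue (singular; positive semidefinite but not definite), so H is neither positive definite, negative definite, nor indefinite. The second-order test alone is inconclusive -> degen.
(Indeed, f is constant along the null direction of H through x*, so x* is not a strict local extremum.)

degen


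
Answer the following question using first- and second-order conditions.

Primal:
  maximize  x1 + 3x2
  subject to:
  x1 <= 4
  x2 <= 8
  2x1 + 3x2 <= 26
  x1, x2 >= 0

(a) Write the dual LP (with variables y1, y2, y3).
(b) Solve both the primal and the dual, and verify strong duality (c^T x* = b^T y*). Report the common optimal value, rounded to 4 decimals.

The standard primal-dual pair for 'max c^T x s.t. A x <= b, x >= 0' is:
  Dual:  min b^T y  s.t.  A^T y >= c,  y >= 0.

So the dual LP is:
  minimize  4y1 + 8y2 + 26y3
  subject to:
    y1 + 2y3 >= 1
    y2 + 3y3 >= 3
    y1, y2, y3 >= 0

Solving the primal: x* = (1, 8).
  primal value c^T x* = 25.
Solving the dual: y* = (0, 1.5, 0.5).
  dual value b^T y* = 25.
Strong duality: c^T x* = b^T y*. Confirmed.

25


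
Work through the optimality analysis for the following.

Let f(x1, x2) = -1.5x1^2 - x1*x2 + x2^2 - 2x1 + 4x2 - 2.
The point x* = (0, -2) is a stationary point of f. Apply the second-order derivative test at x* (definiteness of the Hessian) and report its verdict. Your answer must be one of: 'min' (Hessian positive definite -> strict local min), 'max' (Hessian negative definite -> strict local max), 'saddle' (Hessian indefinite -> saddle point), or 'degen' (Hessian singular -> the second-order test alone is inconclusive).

Compute the Hessian H = grad^2 f:
  H = [[-3, -1], [-1, 2]]
Verify stationarity: grad f(x*) = H x* + g = (0, 0).
Eigenvalues of H: -3.1926, 2.1926.
Eigenvalues have mixed signs, so H is indefinite -> x* is a saddle point.

saddle


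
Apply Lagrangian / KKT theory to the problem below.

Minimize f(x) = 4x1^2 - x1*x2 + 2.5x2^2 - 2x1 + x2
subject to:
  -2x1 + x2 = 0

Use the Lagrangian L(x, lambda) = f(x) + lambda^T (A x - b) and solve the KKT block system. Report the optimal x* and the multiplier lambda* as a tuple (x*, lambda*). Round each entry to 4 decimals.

Form the Lagrangian:
  L(x, lambda) = (1/2) x^T Q x + c^T x + lambda^T (A x - b)
Stationarity (grad_x L = 0): Q x + c + A^T lambda = 0.
Primal feasibility: A x = b.

This gives the KKT block system:
  [ Q   A^T ] [ x     ]   [-c ]
  [ A    0  ] [ lambda ] = [ b ]

Solving the linear system:
  x*      = (0, 0)
  lambda* = (-1)
  f(x*)   = 0

x* = (0, 0), lambda* = (-1)


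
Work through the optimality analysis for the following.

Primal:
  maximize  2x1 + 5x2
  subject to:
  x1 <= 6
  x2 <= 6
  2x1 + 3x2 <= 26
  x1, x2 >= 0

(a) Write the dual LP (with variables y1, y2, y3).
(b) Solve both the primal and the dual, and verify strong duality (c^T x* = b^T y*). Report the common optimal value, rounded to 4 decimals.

The standard primal-dual pair for 'max c^T x s.t. A x <= b, x >= 0' is:
  Dual:  min b^T y  s.t.  A^T y >= c,  y >= 0.

So the dual LP is:
  minimize  6y1 + 6y2 + 26y3
  subject to:
    y1 + 2y3 >= 2
    y2 + 3y3 >= 5
    y1, y2, y3 >= 0

Solving the primal: x* = (4, 6).
  primal value c^T x* = 38.
Solving the dual: y* = (0, 2, 1).
  dual value b^T y* = 38.
Strong duality: c^T x* = b^T y*. Confirmed.

38


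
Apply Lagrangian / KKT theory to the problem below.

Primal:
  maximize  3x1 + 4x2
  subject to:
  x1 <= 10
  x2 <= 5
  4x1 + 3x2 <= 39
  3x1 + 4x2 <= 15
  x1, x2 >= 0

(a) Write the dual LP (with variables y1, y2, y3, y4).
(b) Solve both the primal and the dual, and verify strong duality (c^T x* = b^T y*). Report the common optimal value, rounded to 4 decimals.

The standard primal-dual pair for 'max c^T x s.t. A x <= b, x >= 0' is:
  Dual:  min b^T y  s.t.  A^T y >= c,  y >= 0.

So the dual LP is:
  minimize  10y1 + 5y2 + 39y3 + 15y4
  subject to:
    y1 + 4y3 + 3y4 >= 3
    y2 + 3y3 + 4y4 >= 4
    y1, y2, y3, y4 >= 0

Solving the primal: x* = (5, 0).
  primal value c^T x* = 15.
Solving the dual: y* = (0, 0, 0, 1).
  dual value b^T y* = 15.
Strong duality: c^T x* = b^T y*. Confirmed.

15


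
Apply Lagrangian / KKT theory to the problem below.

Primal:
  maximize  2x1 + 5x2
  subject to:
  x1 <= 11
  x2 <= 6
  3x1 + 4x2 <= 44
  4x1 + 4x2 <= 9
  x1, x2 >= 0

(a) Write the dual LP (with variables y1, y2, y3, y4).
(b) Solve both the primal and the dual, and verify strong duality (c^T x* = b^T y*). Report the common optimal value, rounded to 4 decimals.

The standard primal-dual pair for 'max c^T x s.t. A x <= b, x >= 0' is:
  Dual:  min b^T y  s.t.  A^T y >= c,  y >= 0.

So the dual LP is:
  minimize  11y1 + 6y2 + 44y3 + 9y4
  subject to:
    y1 + 3y3 + 4y4 >= 2
    y2 + 4y3 + 4y4 >= 5
    y1, y2, y3, y4 >= 0

Solving the primal: x* = (0, 2.25).
  primal value c^T x* = 11.25.
Solving the dual: y* = (0, 0, 0, 1.25).
  dual value b^T y* = 11.25.
Strong duality: c^T x* = b^T y*. Confirmed.

11.25


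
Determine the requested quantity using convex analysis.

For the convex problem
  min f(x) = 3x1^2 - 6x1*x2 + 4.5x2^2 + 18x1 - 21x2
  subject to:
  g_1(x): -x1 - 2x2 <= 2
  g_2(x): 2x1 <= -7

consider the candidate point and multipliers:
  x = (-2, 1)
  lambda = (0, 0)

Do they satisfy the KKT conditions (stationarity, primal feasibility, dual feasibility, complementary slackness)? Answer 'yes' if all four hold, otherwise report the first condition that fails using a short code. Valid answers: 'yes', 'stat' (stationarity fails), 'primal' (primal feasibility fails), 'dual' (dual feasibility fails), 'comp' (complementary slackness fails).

Gradient of f: grad f(x) = Q x + c = (0, 0)
Constraint values g_i(x) = a_i^T x - b_i:
  g_1((-2, 1)) = -2
  g_2((-2, 1)) = 3
Stationarity residual: grad f(x) + sum_i lambda_i a_i = (0, 0)
  -> stationarity OK
Primal feasibility (all g_i <= 0): FAILS
Dual feasibility (all lambda_i >= 0): OK
Complementary slackness (lambda_i * g_i(x) = 0 for all i): OK

Verdict: the first failing condition is primal_feasibility -> primal.

primal
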